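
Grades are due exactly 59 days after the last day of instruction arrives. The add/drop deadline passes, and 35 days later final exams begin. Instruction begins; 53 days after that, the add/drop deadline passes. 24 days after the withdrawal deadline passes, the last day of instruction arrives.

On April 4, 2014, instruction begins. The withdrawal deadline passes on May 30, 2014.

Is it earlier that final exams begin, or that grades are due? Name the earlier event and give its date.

Final exams begin — July 1, 2014

Instruction begins: Apr 4, 2014.
The add/drop deadline passes: Apr 4, 2014 + 53 days = May 27, 2014.
Final exams begin: May 27, 2014 + 35 days = Jul 1, 2014.
The withdrawal deadline passes: May 30, 2014.
The last day of instruction arrives: May 30, 2014 + 24 days = Jun 23, 2014.
Grades are due: Jun 23, 2014 + 59 days = Aug 21, 2014.
Comparing: final exams begin on Jul 1, 2014 vs grades are due on Aug 21, 2014. Earlier: final exams begin.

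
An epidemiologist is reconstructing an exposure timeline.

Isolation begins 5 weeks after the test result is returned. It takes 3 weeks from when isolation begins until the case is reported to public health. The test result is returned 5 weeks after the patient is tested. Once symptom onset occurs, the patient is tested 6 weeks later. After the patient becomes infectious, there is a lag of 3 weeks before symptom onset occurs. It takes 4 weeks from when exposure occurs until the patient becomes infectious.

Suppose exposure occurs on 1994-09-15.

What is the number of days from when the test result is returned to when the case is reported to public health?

Causal path: the test result is returned → isolation begins → the case is reported to public health.
Total delay along the path: 5 + 3 weeks = 8 weeks = 56 days.

56 days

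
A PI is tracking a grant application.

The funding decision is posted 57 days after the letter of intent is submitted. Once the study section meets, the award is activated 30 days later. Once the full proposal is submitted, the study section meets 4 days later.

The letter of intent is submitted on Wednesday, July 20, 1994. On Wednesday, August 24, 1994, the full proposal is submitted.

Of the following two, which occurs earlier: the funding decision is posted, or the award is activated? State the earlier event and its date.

The letter of intent is submitted: Jul 20, 1994.
The funding decision is posted: Jul 20, 1994 + 57 days = Sep 15, 1994.
The full proposal is submitted: Aug 24, 1994.
The study section meets: Aug 24, 1994 + 4 days = Aug 28, 1994.
The award is activated: Aug 28, 1994 + 30 days = Sep 27, 1994.
Comparing: the funding decision is posted on Sep 15, 1994 vs the award is activated on Sep 27, 1994. Earlier: the funding decision is posted.

The funding decision is posted — Thursday, September 15, 1994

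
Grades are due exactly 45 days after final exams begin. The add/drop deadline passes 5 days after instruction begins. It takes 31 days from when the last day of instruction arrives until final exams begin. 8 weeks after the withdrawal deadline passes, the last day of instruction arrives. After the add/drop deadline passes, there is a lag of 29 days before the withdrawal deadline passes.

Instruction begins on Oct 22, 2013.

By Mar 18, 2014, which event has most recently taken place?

Final exams begin

Instruction begins: Oct 22, 2013.
The add/drop deadline passes: Oct 22, 2013 + 5 days = Oct 27, 2013.
The withdrawal deadline passes: Oct 27, 2013 + 29 days = Nov 25, 2013.
The last day of instruction arrives: Nov 25, 2013 + 8 weeks = Jan 20, 2014.
Final exams begin: Jan 20, 2014 + 31 days = Feb 20, 2014.
Grades are due: Feb 20, 2014 + 45 days = Apr 6, 2014.
Mar 18, 2014 falls between when final exams begin (Feb 20, 2014) and when grades are due (Apr 6, 2014).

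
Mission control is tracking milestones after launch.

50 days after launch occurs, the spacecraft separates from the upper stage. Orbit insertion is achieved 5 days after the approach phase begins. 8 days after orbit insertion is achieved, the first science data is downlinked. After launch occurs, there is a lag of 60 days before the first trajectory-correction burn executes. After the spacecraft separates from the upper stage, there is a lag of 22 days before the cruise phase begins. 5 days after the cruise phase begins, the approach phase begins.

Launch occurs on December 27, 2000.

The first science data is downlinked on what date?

Launch occurs: Dec 27, 2000.
The spacecraft separates from the upper stage: Dec 27, 2000 + 50 days = Feb 15, 2001.
The cruise phase begins: Feb 15, 2001 + 22 days = Mar 9, 2001.
The approach phase begins: Mar 9, 2001 + 5 days = Mar 14, 2001.
Orbit insertion is achieved: Mar 14, 2001 + 5 days = Mar 19, 2001.
The first science data is downlinked: Mar 19, 2001 + 8 days = Mar 27, 2001.

March 27, 2001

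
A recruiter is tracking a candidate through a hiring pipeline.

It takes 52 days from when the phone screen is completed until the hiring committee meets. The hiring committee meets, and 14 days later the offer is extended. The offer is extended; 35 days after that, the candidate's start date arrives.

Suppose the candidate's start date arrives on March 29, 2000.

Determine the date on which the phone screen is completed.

December 19, 1999

The candidate's start date arrives: Mar 29, 2000.
The offer is extended: Mar 29, 2000 − 35 days = Feb 23, 2000.
The hiring committee meets: Feb 23, 2000 − 14 days = Feb 9, 2000.
The phone screen is completed: Feb 9, 2000 − 52 days = Dec 19, 1999.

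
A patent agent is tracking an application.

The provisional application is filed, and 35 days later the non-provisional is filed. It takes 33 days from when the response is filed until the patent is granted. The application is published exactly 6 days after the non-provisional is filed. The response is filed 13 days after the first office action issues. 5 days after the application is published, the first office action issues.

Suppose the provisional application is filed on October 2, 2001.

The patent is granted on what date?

January 2, 2002

The provisional application is filed: Oct 2, 2001.
The non-provisional is filed: Oct 2, 2001 + 35 days = Nov 6, 2001.
The application is published: Nov 6, 2001 + 6 days = Nov 12, 2001.
The first office action issues: Nov 12, 2001 + 5 days = Nov 17, 2001.
The response is filed: Nov 17, 2001 + 13 days = Nov 30, 2001.
The patent is granted: Nov 30, 2001 + 33 days = Jan 2, 2002.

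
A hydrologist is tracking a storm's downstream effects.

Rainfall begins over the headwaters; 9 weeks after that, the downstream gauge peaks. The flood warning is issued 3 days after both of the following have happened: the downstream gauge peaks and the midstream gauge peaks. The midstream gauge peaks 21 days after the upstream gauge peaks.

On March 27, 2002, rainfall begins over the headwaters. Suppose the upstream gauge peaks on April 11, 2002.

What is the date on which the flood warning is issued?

June 1, 2002

Rainfall begins over the headwaters: Mar 27, 2002.
The downstream gauge peaks: Mar 27, 2002 + 9 weeks = May 29, 2002.
The upstream gauge peaks: Apr 11, 2002.
The midstream gauge peaks: Apr 11, 2002 + 21 days = May 2, 2002.
Both prerequisites met — the downstream gauge peaks (May 29, 2002), the midstream gauge peaks (May 2, 2002); the later is May 29, 2002.
The flood warning is issued: May 29, 2002 + 3 days = Jun 1, 2002.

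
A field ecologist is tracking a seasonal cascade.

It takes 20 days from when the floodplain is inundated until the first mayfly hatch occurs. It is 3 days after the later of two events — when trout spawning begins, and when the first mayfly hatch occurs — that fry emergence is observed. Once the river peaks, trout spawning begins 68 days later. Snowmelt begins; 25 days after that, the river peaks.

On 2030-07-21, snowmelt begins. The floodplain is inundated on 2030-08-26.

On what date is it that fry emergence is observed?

2030-10-25

Snowmelt begins: Jul 21, 2030.
The river peaks: Jul 21, 2030 + 25 days = Aug 15, 2030.
Trout spawning begins: Aug 15, 2030 + 68 days = Oct 22, 2030.
The floodplain is inundated: Aug 26, 2030.
The first mayfly hatch occurs: Aug 26, 2030 + 20 days = Sep 15, 2030.
Both prerequisites met — trout spawning begins (Oct 22, 2030), the first mayfly hatch occurs (Sep 15, 2030); the later is Oct 22, 2030.
Fry emergence is observed: Oct 22, 2030 + 3 days = Oct 25, 2030.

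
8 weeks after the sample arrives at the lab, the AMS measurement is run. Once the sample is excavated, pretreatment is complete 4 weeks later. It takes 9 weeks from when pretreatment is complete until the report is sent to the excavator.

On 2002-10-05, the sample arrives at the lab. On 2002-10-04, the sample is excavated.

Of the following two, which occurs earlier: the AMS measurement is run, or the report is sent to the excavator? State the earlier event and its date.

The sample arrives at the lab: Oct 5, 2002.
The AMS measurement is run: Oct 5, 2002 + 8 weeks = Nov 30, 2002.
The sample is excavated: Oct 4, 2002.
Pretreatment is complete: Oct 4, 2002 + 4 weeks = Nov 1, 2002.
The report is sent to the excavator: Nov 1, 2002 + 9 weeks = Jan 3, 2003.
Comparing: the AMS measurement is run on Nov 30, 2002 vs the report is sent to the excavator on Jan 3, 2003. Earlier: the AMS measurement is run.

The AMS measurement is run — 2002-11-30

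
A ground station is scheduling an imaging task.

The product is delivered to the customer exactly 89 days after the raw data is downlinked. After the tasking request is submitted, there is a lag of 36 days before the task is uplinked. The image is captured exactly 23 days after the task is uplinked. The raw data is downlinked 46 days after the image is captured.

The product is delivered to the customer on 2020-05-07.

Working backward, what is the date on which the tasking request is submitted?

2019-10-26

The product is delivered to the customer: May 7, 2020.
The raw data is downlinked: May 7, 2020 − 89 days = Feb 8, 2020.
The image is captured: Feb 8, 2020 − 46 days = Dec 24, 2019.
The task is uplinked: Dec 24, 2019 − 23 days = Dec 1, 2019.
The tasking request is submitted: Dec 1, 2019 − 36 days = Oct 26, 2019.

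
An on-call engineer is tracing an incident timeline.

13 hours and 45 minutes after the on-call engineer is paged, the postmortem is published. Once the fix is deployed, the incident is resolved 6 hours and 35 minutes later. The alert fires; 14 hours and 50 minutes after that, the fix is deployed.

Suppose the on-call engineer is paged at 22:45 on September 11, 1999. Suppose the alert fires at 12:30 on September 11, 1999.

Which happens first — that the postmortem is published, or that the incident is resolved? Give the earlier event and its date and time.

The on-call engineer is paged: 22:45 Sep 11, 1999.
The postmortem is published: 22:45 Sep 11, 1999 + 13h45m = 12:30 Sep 12, 1999.
The alert fires: 12:30 Sep 11, 1999.
The fix is deployed: 12:30 Sep 11, 1999 + 14h50m = 03:20 Sep 12, 1999.
The incident is resolved: 03:20 Sep 12, 1999 + 6h35m = 09:55 Sep 12, 1999.
Comparing: the postmortem is published at 12:30 Sep 12, 1999 vs the incident is resolved at 09:55 Sep 12, 1999. Earlier: the incident is resolved.

The incident is resolved — 09:55 on September 12, 1999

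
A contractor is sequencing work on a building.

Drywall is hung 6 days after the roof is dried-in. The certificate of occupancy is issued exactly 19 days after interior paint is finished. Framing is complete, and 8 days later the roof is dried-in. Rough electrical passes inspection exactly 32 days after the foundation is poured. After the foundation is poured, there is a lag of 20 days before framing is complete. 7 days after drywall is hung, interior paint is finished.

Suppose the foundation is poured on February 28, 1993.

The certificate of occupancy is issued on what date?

The foundation is poured: Feb 28, 1993.
Framing is complete: Feb 28, 1993 + 20 days = Mar 20, 1993.
The roof is dried-in: Mar 20, 1993 + 8 days = Mar 28, 1993.
Drywall is hung: Mar 28, 1993 + 6 days = Apr 3, 1993.
Interior paint is finished: Apr 3, 1993 + 7 days = Apr 10, 1993.
The certificate of occupancy is issued: Apr 10, 1993 + 19 days = Apr 29, 1993.

April 29, 1993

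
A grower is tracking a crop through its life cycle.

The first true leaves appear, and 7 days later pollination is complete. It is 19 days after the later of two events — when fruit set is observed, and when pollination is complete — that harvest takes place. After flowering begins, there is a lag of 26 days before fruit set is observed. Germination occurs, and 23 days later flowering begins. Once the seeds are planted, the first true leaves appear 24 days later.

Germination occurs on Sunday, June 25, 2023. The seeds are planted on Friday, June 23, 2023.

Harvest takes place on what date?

Germination occurs: Jun 25, 2023.
Flowering begins: Jun 25, 2023 + 23 days = Jul 18, 2023.
Fruit set is observed: Jul 18, 2023 + 26 days = Aug 13, 2023.
The seeds are planted: Jun 23, 2023.
The first true leaves appear: Jun 23, 2023 + 24 days = Jul 17, 2023.
Pollination is complete: Jul 17, 2023 + 7 days = Jul 24, 2023.
Both prerequisites met — fruit set is observed (Aug 13, 2023), pollination is complete (Jul 24, 2023); the later is Aug 13, 2023.
Harvest takes place: Aug 13, 2023 + 19 days = Sep 1, 2023.

Friday, September 1, 2023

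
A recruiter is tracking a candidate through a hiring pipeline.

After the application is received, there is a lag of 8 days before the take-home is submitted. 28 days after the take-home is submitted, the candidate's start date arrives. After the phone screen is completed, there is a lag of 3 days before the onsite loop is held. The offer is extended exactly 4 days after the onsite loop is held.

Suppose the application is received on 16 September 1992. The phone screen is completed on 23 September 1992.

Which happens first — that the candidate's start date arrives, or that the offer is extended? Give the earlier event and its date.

The application is received: Sep 16, 1992.
The take-home is submitted: Sep 16, 1992 + 8 days = Sep 24, 1992.
The candidate's start date arrives: Sep 24, 1992 + 28 days = Oct 22, 1992.
The phone screen is completed: Sep 23, 1992.
The onsite loop is held: Sep 23, 1992 + 3 days = Sep 26, 1992.
The offer is extended: Sep 26, 1992 + 4 days = Sep 30, 1992.
Comparing: the candidate's start date arrives on Oct 22, 1992 vs the offer is extended on Sep 30, 1992. Earlier: the offer is extended.

The offer is extended — 30 September 1992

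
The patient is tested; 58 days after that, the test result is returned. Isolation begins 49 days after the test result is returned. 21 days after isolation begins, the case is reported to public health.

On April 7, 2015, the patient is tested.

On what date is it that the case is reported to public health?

The patient is tested: Apr 7, 2015.
The test result is returned: Apr 7, 2015 + 58 days = Jun 4, 2015.
Isolation begins: Jun 4, 2015 + 49 days = Jul 23, 2015.
The case is reported to public health: Jul 23, 2015 + 21 days = Aug 13, 2015.

August 13, 2015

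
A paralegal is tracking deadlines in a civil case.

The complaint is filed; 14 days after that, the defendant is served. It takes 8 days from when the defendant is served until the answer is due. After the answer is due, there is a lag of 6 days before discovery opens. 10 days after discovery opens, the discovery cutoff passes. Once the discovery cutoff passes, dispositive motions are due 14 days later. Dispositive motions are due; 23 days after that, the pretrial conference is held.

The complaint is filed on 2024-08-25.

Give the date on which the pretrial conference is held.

The complaint is filed: Aug 25, 2024.
The defendant is served: Aug 25, 2024 + 14 days = Sep 8, 2024.
The answer is due: Sep 8, 2024 + 8 days = Sep 16, 2024.
Discovery opens: Sep 16, 2024 + 6 days = Sep 22, 2024.
The discovery cutoff passes: Sep 22, 2024 + 10 days = Oct 2, 2024.
Dispositive motions are due: Oct 2, 2024 + 14 days = Oct 16, 2024.
The pretrial conference is held: Oct 16, 2024 + 23 days = Nov 8, 2024.

2024-11-08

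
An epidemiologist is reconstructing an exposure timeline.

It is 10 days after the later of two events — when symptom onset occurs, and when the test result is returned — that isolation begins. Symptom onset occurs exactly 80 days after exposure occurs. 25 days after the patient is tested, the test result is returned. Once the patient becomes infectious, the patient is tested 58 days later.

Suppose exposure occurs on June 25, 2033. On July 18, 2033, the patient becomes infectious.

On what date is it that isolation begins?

October 19, 2033

Exposure occurs: Jun 25, 2033.
Symptom onset occurs: Jun 25, 2033 + 80 days = Sep 13, 2033.
The patient becomes infectious: Jul 18, 2033.
The patient is tested: Jul 18, 2033 + 58 days = Sep 14, 2033.
The test result is returned: Sep 14, 2033 + 25 days = Oct 9, 2033.
Both prerequisites met — symptom onset occurs (Sep 13, 2033), the test result is returned (Oct 9, 2033); the later is Oct 9, 2033.
Isolation begins: Oct 9, 2033 + 10 days = Oct 19, 2033.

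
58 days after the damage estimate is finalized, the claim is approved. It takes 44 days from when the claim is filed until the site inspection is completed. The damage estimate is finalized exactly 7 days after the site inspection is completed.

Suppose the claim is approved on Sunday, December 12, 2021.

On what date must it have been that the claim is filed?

The claim is approved: Dec 12, 2021.
The damage estimate is finalized: Dec 12, 2021 − 58 days = Oct 15, 2021.
The site inspection is completed: Oct 15, 2021 − 7 days = Oct 8, 2021.
The claim is filed: Oct 8, 2021 − 44 days = Aug 25, 2021.

Wednesday, August 25, 2021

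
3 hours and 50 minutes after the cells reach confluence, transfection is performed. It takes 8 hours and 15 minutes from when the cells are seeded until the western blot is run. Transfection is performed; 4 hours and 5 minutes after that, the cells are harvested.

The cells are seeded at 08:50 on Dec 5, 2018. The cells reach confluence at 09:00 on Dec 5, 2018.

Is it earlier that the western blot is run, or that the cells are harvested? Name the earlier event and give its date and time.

The cells are harvested — 16:55 on Dec 5, 2018

The cells are seeded: 08:50 Dec 5, 2018.
The western blot is run: 08:50 Dec 5, 2018 + 8h15m = 17:05 Dec 5, 2018.
The cells reach confluence: 09:00 Dec 5, 2018.
Transfection is performed: 09:00 Dec 5, 2018 + 3h50m = 12:50 Dec 5, 2018.
The cells are harvested: 12:50 Dec 5, 2018 + 4h05m = 16:55 Dec 5, 2018.
Comparing: the western blot is run at 17:05 Dec 5, 2018 vs the cells are harvested at 16:55 Dec 5, 2018. Earlier: the cells are harvested.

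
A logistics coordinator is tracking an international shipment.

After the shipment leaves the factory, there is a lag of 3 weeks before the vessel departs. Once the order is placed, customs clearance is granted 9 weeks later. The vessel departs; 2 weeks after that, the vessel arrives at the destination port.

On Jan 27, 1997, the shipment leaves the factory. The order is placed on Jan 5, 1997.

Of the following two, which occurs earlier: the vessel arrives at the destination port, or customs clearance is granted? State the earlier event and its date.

The vessel arrives at the destination port — Mar 3, 1997

The shipment leaves the factory: Jan 27, 1997.
The vessel departs: Jan 27, 1997 + 3 weeks = Feb 17, 1997.
The vessel arrives at the destination port: Feb 17, 1997 + 2 weeks = Mar 3, 1997.
The order is placed: Jan 5, 1997.
Customs clearance is granted: Jan 5, 1997 + 9 weeks = Mar 9, 1997.
Comparing: the vessel arrives at the destination port on Mar 3, 1997 vs customs clearance is granted on Mar 9, 1997. Earlier: the vessel arrives at the destination port.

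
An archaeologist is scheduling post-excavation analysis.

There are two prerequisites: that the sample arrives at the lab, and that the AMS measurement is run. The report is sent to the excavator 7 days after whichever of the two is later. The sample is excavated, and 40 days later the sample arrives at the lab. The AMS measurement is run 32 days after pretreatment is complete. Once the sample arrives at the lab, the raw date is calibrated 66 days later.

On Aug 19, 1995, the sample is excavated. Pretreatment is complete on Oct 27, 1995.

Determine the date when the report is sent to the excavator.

Dec 5, 1995

The sample is excavated: Aug 19, 1995.
The sample arrives at the lab: Aug 19, 1995 + 40 days = Sep 28, 1995.
Pretreatment is complete: Oct 27, 1995.
The AMS measurement is run: Oct 27, 1995 + 32 days = Nov 28, 1995.
Both prerequisites met — the sample arrives at the lab (Sep 28, 1995), the AMS measurement is run (Nov 28, 1995); the later is Nov 28, 1995.
The report is sent to the excavator: Nov 28, 1995 + 7 days = Dec 5, 1995.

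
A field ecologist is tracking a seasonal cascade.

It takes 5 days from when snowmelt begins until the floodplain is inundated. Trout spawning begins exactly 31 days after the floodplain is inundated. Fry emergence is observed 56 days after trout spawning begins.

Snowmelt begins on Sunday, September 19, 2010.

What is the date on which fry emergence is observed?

Monday, December 20, 2010

Snowmelt begins: Sep 19, 2010.
The floodplain is inundated: Sep 19, 2010 + 5 days = Sep 24, 2010.
Trout spawning begins: Sep 24, 2010 + 31 days = Oct 25, 2010.
Fry emergence is observed: Oct 25, 2010 + 56 days = Dec 20, 2010.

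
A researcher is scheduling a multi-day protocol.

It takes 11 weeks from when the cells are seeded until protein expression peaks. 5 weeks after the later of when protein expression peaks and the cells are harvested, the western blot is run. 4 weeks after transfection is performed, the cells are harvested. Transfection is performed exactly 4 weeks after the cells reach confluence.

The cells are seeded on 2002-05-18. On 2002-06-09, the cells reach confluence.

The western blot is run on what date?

The cells are seeded: May 18, 2002.
Protein expression peaks: May 18, 2002 + 11 weeks = Aug 3, 2002.
The cells reach confluence: Jun 9, 2002.
Transfection is performed: Jun 9, 2002 + 4 weeks = Jul 7, 2002.
The cells are harvested: Jul 7, 2002 + 4 weeks = Aug 4, 2002.
Both prerequisites met — protein expression peaks (Aug 3, 2002), the cells are harvested (Aug 4, 2002); the later is Aug 4, 2002.
The western blot is run: Aug 4, 2002 + 5 weeks = Sep 8, 2002.

2002-09-08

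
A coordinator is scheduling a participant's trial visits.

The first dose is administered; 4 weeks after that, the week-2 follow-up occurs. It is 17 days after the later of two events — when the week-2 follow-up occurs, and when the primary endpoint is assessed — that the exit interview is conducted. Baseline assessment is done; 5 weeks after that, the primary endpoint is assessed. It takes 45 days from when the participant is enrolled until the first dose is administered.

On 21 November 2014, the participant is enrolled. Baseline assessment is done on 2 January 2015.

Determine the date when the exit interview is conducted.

23 February 2015

The participant is enrolled: Nov 21, 2014.
The first dose is administered: Nov 21, 2014 + 45 days = Jan 5, 2015.
The week-2 follow-up occurs: Jan 5, 2015 + 4 weeks = Feb 2, 2015.
Baseline assessment is done: Jan 2, 2015.
The primary endpoint is assessed: Jan 2, 2015 + 5 weeks = Feb 6, 2015.
Both prerequisites met — the week-2 follow-up occurs (Feb 2, 2015), the primary endpoint is assessed (Feb 6, 2015); the later is Feb 6, 2015.
The exit interview is conducted: Feb 6, 2015 + 17 days = Feb 23, 2015.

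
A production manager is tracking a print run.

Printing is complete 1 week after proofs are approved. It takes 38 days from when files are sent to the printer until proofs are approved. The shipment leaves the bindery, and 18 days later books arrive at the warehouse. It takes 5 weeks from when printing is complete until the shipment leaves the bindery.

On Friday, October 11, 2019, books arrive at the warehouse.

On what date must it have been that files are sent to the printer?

Friday, July 5, 2019

Books arrive at the warehouse: Oct 11, 2019.
The shipment leaves the bindery: Oct 11, 2019 − 18 days = Sep 23, 2019.
Printing is complete: Sep 23, 2019 − 5 weeks = Aug 19, 2019.
Proofs are approved: Aug 19, 2019 − 1 week = Aug 12, 2019.
Files are sent to the printer: Aug 12, 2019 − 38 days = Jul 5, 2019.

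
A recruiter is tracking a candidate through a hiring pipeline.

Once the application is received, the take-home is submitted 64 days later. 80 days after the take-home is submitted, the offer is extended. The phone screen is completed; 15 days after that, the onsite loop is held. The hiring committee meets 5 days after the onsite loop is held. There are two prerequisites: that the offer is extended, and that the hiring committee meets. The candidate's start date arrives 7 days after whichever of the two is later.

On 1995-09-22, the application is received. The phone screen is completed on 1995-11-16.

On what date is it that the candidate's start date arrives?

1996-02-20

The application is received: Sep 22, 1995.
The take-home is submitted: Sep 22, 1995 + 64 days = Nov 25, 1995.
The offer is extended: Nov 25, 1995 + 80 days = Feb 13, 1996.
The phone screen is completed: Nov 16, 1995.
The onsite loop is held: Nov 16, 1995 + 15 days = Dec 1, 1995.
The hiring committee meets: Dec 1, 1995 + 5 days = Dec 6, 1995.
Both prerequisites met — the offer is extended (Feb 13, 1996), the hiring committee meets (Dec 6, 1995); the later is Feb 13, 1996.
The candidate's start date arrives: Feb 13, 1996 + 7 days = Feb 20, 1996.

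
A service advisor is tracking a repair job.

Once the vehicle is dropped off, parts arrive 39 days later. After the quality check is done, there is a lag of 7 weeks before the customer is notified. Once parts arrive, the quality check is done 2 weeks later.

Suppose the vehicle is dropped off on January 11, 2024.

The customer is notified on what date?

April 22, 2024

The vehicle is dropped off: Jan 11, 2024.
Parts arrive: Jan 11, 2024 + 39 days = Feb 19, 2024.
The quality check is done: Feb 19, 2024 + 2 weeks = Mar 4, 2024.
The customer is notified: Mar 4, 2024 + 7 weeks = Apr 22, 2024.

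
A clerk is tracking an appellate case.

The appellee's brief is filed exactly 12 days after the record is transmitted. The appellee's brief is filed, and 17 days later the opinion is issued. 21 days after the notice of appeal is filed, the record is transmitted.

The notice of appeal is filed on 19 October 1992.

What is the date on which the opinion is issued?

8 December 1992

The notice of appeal is filed: Oct 19, 1992.
The record is transmitted: Oct 19, 1992 + 21 days = Nov 9, 1992.
The appellee's brief is filed: Nov 9, 1992 + 12 days = Nov 21, 1992.
The opinion is issued: Nov 21, 1992 + 17 days = Dec 8, 1992.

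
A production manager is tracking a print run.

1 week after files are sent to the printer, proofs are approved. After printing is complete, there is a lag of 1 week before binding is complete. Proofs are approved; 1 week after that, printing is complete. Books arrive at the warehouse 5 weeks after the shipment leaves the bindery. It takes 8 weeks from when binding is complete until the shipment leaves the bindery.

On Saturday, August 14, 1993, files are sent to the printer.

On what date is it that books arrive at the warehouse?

Files are sent to the printer: Aug 14, 1993.
Proofs are approved: Aug 14, 1993 + 1 week = Aug 21, 1993.
Printing is complete: Aug 21, 1993 + 1 week = Aug 28, 1993.
Binding is complete: Aug 28, 1993 + 1 week = Sep 4, 1993.
The shipment leaves the bindery: Sep 4, 1993 + 8 weeks = Oct 30, 1993.
Books arrive at the warehouse: Oct 30, 1993 + 5 weeks = Dec 4, 1993.

Saturday, December 4, 1993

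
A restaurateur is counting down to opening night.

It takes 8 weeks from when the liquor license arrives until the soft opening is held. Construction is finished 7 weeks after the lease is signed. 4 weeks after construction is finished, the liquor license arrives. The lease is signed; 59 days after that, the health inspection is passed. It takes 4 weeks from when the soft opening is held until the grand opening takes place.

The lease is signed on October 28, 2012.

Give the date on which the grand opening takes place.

The lease is signed: Oct 28, 2012.
Construction is finished: Oct 28, 2012 + 7 weeks = Dec 16, 2012.
The liquor license arrives: Dec 16, 2012 + 4 weeks = Jan 13, 2013.
The soft opening is held: Jan 13, 2013 + 8 weeks = Mar 10, 2013.
The grand opening takes place: Mar 10, 2013 + 4 weeks = Apr 7, 2013.

April 7, 2013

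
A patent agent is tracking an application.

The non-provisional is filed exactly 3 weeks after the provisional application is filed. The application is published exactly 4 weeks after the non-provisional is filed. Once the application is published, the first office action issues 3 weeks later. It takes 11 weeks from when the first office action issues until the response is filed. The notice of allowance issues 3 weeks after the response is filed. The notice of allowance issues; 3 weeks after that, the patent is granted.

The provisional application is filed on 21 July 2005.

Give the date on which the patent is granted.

The provisional application is filed: Jul 21, 2005.
The non-provisional is filed: Jul 21, 2005 + 3 weeks = Aug 11, 2005.
The application is published: Aug 11, 2005 + 4 weeks = Sep 8, 2005.
The first office action issues: Sep 8, 2005 + 3 weeks = Sep 29, 2005.
The response is filed: Sep 29, 2005 + 11 weeks = Dec 15, 2005.
The notice of allowance issues: Dec 15, 2005 + 3 weeks = Jan 5, 2006.
The patent is granted: Jan 5, 2006 + 3 weeks = Jan 26, 2006.

26 January 2006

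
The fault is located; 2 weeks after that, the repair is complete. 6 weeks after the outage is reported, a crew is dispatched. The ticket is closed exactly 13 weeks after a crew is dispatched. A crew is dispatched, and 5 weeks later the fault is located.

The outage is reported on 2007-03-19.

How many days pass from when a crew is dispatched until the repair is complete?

49 days

Causal path: a crew is dispatched → the fault is located → the repair is complete.
Total delay along the path: 5 + 2 weeks = 7 weeks = 49 days.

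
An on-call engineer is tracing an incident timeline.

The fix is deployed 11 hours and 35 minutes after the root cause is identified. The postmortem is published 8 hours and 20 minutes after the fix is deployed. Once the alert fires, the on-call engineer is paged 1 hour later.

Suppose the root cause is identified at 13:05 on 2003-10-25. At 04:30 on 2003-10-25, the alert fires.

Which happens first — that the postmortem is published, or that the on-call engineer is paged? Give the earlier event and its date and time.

The root cause is identified: 13:05 Oct 25, 2003.
The fix is deployed: 13:05 Oct 25, 2003 + 11h35m = 00:40 Oct 26, 2003.
The postmortem is published: 00:40 Oct 26, 2003 + 8h20m = 09:00 Oct 26, 2003.
The alert fires: 04:30 Oct 25, 2003.
The on-call engineer is paged: 04:30 Oct 25, 2003 + 1h = 05:30 Oct 25, 2003.
Comparing: the postmortem is published at 09:00 Oct 26, 2003 vs the on-call engineer is paged at 05:30 Oct 25, 2003. Earlier: the on-call engineer is paged.

The on-call engineer is paged — 05:30 on 2003-10-25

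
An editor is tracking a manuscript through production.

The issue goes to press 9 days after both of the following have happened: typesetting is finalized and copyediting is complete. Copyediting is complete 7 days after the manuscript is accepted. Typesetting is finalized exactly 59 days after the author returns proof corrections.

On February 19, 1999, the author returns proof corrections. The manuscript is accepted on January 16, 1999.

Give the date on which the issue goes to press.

The author returns proof corrections: Feb 19, 1999.
Typesetting is finalized: Feb 19, 1999 + 59 days = Apr 19, 1999.
The manuscript is accepted: Jan 16, 1999.
Copyediting is complete: Jan 16, 1999 + 7 days = Jan 23, 1999.
Both prerequisites met — typesetting is finalized (Apr 19, 1999), copyediting is complete (Jan 23, 1999); the later is Apr 19, 1999.
The issue goes to press: Apr 19, 1999 + 9 days = Apr 28, 1999.

April 28, 1999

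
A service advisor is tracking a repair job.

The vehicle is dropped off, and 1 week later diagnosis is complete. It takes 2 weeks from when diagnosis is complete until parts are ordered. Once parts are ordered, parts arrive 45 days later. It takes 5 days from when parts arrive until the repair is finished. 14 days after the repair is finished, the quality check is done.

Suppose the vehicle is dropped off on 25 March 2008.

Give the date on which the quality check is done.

The vehicle is dropped off: Mar 25, 2008.
Diagnosis is complete: Mar 25, 2008 + 1 week = Apr 1, 2008.
Parts are ordered: Apr 1, 2008 + 2 weeks = Apr 15, 2008.
Parts arrive: Apr 15, 2008 + 45 days = May 30, 2008.
The repair is finished: May 30, 2008 + 5 days = Jun 4, 2008.
The quality check is done: Jun 4, 2008 + 14 days = Jun 18, 2008.

18 June 2008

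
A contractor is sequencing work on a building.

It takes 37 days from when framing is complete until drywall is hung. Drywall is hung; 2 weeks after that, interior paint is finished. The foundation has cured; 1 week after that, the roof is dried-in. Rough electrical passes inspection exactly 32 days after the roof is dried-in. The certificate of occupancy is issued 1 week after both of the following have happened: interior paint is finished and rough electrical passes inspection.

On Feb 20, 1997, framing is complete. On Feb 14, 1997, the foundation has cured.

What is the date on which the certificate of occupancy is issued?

Apr 19, 1997

Framing is complete: Feb 20, 1997.
Drywall is hung: Feb 20, 1997 + 37 days = Mar 29, 1997.
Interior paint is finished: Mar 29, 1997 + 2 weeks = Apr 12, 1997.
The foundation has cured: Feb 14, 1997.
The roof is dried-in: Feb 14, 1997 + 1 week = Feb 21, 1997.
Rough electrical passes inspection: Feb 21, 1997 + 32 days = Mar 25, 1997.
Both prerequisites met — interior paint is finished (Apr 12, 1997), rough electrical passes inspection (Mar 25, 1997); the later is Apr 12, 1997.
The certificate of occupancy is issued: Apr 12, 1997 + 1 week = Apr 19, 1997.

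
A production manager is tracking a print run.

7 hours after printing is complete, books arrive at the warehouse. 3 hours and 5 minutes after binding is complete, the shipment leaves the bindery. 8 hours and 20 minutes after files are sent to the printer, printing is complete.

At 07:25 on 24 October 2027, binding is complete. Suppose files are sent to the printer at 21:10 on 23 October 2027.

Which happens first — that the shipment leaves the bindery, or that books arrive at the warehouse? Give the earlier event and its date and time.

Binding is complete: 07:25 Oct 24, 2027.
The shipment leaves the bindery: 07:25 Oct 24, 2027 + 3h05m = 10:30 Oct 24, 2027.
Files are sent to the printer: 21:10 Oct 23, 2027.
Printing is complete: 21:10 Oct 23, 2027 + 8h20m = 05:30 Oct 24, 2027.
Books arrive at the warehouse: 05:30 Oct 24, 2027 + 7h = 12:30 Oct 24, 2027.
Comparing: the shipment leaves the bindery at 10:30 Oct 24, 2027 vs books arrive at the warehouse at 12:30 Oct 24, 2027. Earlier: the shipment leaves the bindery.

The shipment leaves the bindery — 10:30 on 24 October 2027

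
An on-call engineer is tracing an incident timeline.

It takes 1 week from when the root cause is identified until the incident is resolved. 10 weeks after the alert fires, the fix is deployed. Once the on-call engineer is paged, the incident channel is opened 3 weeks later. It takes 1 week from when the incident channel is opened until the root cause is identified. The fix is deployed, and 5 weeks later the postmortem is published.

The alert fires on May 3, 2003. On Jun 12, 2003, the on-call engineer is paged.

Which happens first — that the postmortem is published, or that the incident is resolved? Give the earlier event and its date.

The incident is resolved — Jul 17, 2003

The alert fires: May 3, 2003.
The fix is deployed: May 3, 2003 + 10 weeks = Jul 12, 2003.
The postmortem is published: Jul 12, 2003 + 5 weeks = Aug 16, 2003.
The on-call engineer is paged: Jun 12, 2003.
The incident channel is opened: Jun 12, 2003 + 3 weeks = Jul 3, 2003.
The root cause is identified: Jul 3, 2003 + 1 week = Jul 10, 2003.
The incident is resolved: Jul 10, 2003 + 1 week = Jul 17, 2003.
Comparing: the postmortem is published on Aug 16, 2003 vs the incident is resolved on Jul 17, 2003. Earlier: the incident is resolved.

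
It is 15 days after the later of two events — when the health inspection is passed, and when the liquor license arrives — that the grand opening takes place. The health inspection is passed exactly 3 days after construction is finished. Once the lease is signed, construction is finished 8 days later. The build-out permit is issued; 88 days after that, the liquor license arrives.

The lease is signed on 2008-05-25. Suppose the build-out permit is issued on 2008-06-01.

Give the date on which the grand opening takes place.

2008-09-12

The lease is signed: May 25, 2008.
Construction is finished: May 25, 2008 + 8 days = Jun 2, 2008.
The health inspection is passed: Jun 2, 2008 + 3 days = Jun 5, 2008.
The build-out permit is issued: Jun 1, 2008.
The liquor license arrives: Jun 1, 2008 + 88 days = Aug 28, 2008.
Both prerequisites met — the health inspection is passed (Jun 5, 2008), the liquor license arrives (Aug 28, 2008); the later is Aug 28, 2008.
The grand opening takes place: Aug 28, 2008 + 15 days = Sep 12, 2008.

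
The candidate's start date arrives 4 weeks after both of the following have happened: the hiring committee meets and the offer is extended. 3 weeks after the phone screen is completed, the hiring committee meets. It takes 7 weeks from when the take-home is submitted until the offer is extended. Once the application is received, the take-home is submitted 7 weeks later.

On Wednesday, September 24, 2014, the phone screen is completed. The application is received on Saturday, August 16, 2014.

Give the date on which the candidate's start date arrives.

The phone screen is completed: Sep 24, 2014.
The hiring committee meets: Sep 24, 2014 + 3 weeks = Oct 15, 2014.
The application is received: Aug 16, 2014.
The take-home is submitted: Aug 16, 2014 + 7 weeks = Oct 4, 2014.
The offer is extended: Oct 4, 2014 + 7 weeks = Nov 22, 2014.
Both prerequisites met — the hiring committee meets (Oct 15, 2014), the offer is extended (Nov 22, 2014); the later is Nov 22, 2014.
The candidate's start date arrives: Nov 22, 2014 + 4 weeks = Dec 20, 2014.

Saturday, December 20, 2014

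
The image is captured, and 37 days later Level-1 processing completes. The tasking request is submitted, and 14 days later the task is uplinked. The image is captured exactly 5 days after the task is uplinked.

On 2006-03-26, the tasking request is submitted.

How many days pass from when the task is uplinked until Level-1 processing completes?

Causal path: the task is uplinked → the image is captured → Level-1 processing completes.
Total delay along the path: 5 + 37 = 42 days.

42 days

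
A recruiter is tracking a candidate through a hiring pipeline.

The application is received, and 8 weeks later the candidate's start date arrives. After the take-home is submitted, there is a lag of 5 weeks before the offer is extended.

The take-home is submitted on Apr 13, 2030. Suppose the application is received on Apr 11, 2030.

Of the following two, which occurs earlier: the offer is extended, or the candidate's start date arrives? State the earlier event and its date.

The take-home is submitted: Apr 13, 2030.
The offer is extended: Apr 13, 2030 + 5 weeks = May 18, 2030.
The application is received: Apr 11, 2030.
The candidate's start date arrives: Apr 11, 2030 + 8 weeks = Jun 6, 2030.
Comparing: the offer is extended on May 18, 2030 vs the candidate's start date arrives on Jun 6, 2030. Earlier: the offer is extended.

The offer is extended — May 18, 2030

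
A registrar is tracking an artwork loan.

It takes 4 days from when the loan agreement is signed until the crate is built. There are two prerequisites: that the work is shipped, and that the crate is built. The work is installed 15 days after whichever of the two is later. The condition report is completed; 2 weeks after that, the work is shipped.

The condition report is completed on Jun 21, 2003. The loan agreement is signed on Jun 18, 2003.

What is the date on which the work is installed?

Jul 20, 2003

The condition report is completed: Jun 21, 2003.
The work is shipped: Jun 21, 2003 + 2 weeks = Jul 5, 2003.
The loan agreement is signed: Jun 18, 2003.
The crate is built: Jun 18, 2003 + 4 days = Jun 22, 2003.
Both prerequisites met — the work is shipped (Jul 5, 2003), the crate is built (Jun 22, 2003); the later is Jul 5, 2003.
The work is installed: Jul 5, 2003 + 15 days = Jul 20, 2003.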